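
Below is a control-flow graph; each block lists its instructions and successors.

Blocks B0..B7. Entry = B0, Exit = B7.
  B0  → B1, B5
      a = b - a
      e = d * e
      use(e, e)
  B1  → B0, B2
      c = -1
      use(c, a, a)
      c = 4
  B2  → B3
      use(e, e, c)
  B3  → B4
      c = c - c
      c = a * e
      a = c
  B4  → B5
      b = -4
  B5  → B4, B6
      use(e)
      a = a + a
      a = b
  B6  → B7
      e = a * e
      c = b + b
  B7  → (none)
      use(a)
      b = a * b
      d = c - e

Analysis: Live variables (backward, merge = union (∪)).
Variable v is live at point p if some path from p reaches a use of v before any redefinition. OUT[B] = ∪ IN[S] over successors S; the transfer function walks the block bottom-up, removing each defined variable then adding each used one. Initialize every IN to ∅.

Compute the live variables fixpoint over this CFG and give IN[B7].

Answer: {a, b, c, e}

Derivation:
Per-block solution:
  B0: | IN={a, b, d, e} | OUT={a, b, d, e}
  B1: | IN={a, b, d, e} | OUT={a, b, c, d, e}
  B2: | IN={a, c, e} | OUT={a, c, e}
  B3: | IN={a, c, e} | OUT={a, e}
  B4: | IN={a, e} | OUT={a, b, e}
  B5: | IN={a, b, e} | OUT={a, b, e}
  B6: | IN={a, b, e} | OUT={a, b, c, e}
  B7: | IN={a, b, c, e} | OUT={}

B7 is the boundary node: OUT[B7] = {}
Applying B7's transfer function to that OUT value gives IN[B7] (row B7 above).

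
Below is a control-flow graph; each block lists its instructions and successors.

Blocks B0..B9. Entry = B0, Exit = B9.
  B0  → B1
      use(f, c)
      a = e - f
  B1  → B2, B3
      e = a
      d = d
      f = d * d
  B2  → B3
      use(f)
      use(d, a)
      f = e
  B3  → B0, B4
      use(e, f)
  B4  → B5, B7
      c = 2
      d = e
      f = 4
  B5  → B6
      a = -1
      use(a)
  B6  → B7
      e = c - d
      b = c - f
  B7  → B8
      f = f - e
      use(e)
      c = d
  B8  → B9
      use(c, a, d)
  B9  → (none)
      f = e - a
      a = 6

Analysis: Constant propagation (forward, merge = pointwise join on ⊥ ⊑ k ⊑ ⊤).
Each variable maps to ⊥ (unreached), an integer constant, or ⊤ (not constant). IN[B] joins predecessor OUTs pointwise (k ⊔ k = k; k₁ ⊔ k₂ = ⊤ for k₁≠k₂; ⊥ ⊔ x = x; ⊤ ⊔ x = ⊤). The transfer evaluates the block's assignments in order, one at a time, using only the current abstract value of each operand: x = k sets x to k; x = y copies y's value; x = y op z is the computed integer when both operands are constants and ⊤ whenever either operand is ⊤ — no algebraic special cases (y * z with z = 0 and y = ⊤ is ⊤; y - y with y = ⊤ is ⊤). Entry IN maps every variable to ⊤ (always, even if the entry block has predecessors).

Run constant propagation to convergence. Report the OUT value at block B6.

Converged values:
  B0:  IN=(all ⊤)  OUT=(all ⊤)
  B1:  IN=(all ⊤)  OUT=(all ⊤)
  B2:  IN=(all ⊤)  OUT=(all ⊤)
  B3:  IN=(all ⊤)  OUT=(all ⊤)
  B4:  IN=(all ⊤)  OUT={c:2, f:4; rest ⊤}
  B5:  IN={c:2, f:4; rest ⊤}  OUT={a:-1, c:2, f:4; rest ⊤}
  B6:  IN={a:-1, c:2, f:4; rest ⊤}  OUT={a:-1, b:-2, c:2, f:4; rest ⊤}
  B7:  IN={c:2, f:4; rest ⊤}  OUT=(all ⊤)
  B8:  IN=(all ⊤)  OUT=(all ⊤)
  B9:  IN=(all ⊤)  OUT={a:6; rest ⊤}

Merge at B6: IN[B6] = OUT[B5] = {a: -1, b: ⊤, c: 2, d: ⊤, e: ⊤, f: 4}
Applying B6's transfer function to that IN value gives OUT[B6] (row B6 above).

Answer: {a: -1, b: -2, c: 2, d: ⊤, e: ⊤, f: 4}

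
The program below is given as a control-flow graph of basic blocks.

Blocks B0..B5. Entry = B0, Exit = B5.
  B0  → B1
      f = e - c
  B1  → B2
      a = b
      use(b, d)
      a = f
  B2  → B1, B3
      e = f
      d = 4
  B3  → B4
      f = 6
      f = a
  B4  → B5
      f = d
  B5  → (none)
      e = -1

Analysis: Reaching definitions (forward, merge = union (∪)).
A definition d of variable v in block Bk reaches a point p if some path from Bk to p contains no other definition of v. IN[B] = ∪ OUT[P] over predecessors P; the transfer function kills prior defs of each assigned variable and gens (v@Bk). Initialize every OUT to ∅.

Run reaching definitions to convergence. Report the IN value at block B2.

Per-block solution:
  B0: | IN={} | OUT={f@B0}
  B1: | IN={a@B1, d@B2, e@B2, f@B0} | OUT={a@B1, d@B2, e@B2, f@B0}
  B2: | IN={a@B1, d@B2, e@B2, f@B0} | OUT={a@B1, d@B2, e@B2, f@B0}
  B3: | IN={a@B1, d@B2, e@B2, f@B0} | OUT={a@B1, d@B2, e@B2, f@B3}
  B4: | IN={a@B1, d@B2, e@B2, f@B3} | OUT={a@B1, d@B2, e@B2, f@B4}
  B5: | IN={a@B1, d@B2, e@B2, f@B4} | OUT={a@B1, d@B2, e@B5, f@B4}

Merge at B2: IN[B2] = OUT[B1] = {a@B1, d@B2, e@B2, f@B0}

Answer: {a@B1, d@B2, e@B2, f@B0}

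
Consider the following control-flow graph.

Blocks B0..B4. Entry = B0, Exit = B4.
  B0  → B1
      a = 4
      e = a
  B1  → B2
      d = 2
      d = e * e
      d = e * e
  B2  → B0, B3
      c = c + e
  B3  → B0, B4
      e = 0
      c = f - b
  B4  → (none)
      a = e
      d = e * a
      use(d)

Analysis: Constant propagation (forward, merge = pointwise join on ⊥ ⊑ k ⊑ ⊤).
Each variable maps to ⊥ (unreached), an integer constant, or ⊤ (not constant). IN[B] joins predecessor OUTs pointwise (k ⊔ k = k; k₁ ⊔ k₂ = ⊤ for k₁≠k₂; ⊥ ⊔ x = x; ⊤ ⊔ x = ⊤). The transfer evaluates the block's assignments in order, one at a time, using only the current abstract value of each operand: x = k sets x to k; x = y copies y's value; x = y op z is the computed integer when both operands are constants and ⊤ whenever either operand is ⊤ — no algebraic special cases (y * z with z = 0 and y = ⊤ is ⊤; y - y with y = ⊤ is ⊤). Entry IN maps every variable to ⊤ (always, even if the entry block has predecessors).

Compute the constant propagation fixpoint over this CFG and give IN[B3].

Fixpoint table:
  B0: | IN=(all ⊤) | OUT={a:4, e:4; rest ⊤}
  B1: | IN={a:4, e:4; rest ⊤} | OUT={a:4, d:16, e:4; rest ⊤}
  B2: | IN={a:4, d:16, e:4; rest ⊤} | OUT={a:4, d:16, e:4; rest ⊤}
  B3: | IN={a:4, d:16, e:4; rest ⊤} | OUT={a:4, d:16, e:0; rest ⊤}
  B4: | IN={a:4, d:16, e:0; rest ⊤} | OUT={a:0, d:0, e:0; rest ⊤}

Merge at B3: IN[B3] = OUT[B2] = {a: 4, b: ⊤, c: ⊤, d: 16, e: 4, f: ⊤}

Answer: {a: 4, b: ⊤, c: ⊤, d: 16, e: 4, f: ⊤}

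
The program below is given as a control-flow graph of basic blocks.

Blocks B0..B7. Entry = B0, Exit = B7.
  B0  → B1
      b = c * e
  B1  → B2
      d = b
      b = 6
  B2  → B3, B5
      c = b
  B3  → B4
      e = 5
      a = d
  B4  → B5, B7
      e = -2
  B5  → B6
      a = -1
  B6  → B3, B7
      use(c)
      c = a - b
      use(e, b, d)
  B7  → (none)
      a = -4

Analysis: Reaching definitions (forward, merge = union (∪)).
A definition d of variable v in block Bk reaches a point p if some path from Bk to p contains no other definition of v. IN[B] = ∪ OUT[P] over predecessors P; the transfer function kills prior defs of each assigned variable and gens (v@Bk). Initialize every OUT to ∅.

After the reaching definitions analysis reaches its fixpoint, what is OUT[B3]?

Fixpoint table:
  B0:  IN={}  OUT={b@B0}
  B1:  IN={b@B0}  OUT={b@B1, d@B1}
  B2:  IN={b@B1, d@B1}  OUT={b@B1, c@B2, d@B1}
  B3:  IN={a@B5, b@B1, c@B2, c@B6, d@B1, e@B4}  OUT={a@B3, b@B1, c@B2, c@B6, d@B1, e@B3}
  B4:  IN={a@B3, b@B1, c@B2, c@B6, d@B1, e@B3}  OUT={a@B3, b@B1, c@B2, c@B6, d@B1, e@B4}
  B5:  IN={a@B3, b@B1, c@B2, c@B6, d@B1, e@B4}  OUT={a@B5, b@B1, c@B2, c@B6, d@B1, e@B4}
  B6:  IN={a@B5, b@B1, c@B2, c@B6, d@B1, e@B4}  OUT={a@B5, b@B1, c@B6, d@B1, e@B4}
  B7:  IN={a@B3, a@B5, b@B1, c@B2, c@B6, d@B1, e@B4}  OUT={a@B7, b@B1, c@B2, c@B6, d@B1, e@B4}

Merge at B3: IN[B3] = OUT[B2] ⊔ OUT[B6] = {a@B5, b@B1, c@B2, c@B6, d@B1, e@B4}
Applying B3's transfer function to that IN value gives OUT[B3] (row B3 above).

Answer: {a@B3, b@B1, c@B2, c@B6, d@B1, e@B3}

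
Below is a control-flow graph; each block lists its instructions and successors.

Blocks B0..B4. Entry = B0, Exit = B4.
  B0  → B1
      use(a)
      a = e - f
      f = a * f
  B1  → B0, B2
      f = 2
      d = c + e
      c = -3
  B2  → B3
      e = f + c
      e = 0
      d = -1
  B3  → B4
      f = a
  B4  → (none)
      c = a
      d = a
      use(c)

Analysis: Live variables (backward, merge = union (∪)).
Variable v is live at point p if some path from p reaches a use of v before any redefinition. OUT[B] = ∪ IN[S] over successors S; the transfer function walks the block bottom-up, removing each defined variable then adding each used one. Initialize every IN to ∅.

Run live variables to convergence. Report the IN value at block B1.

Converged values:
  B0: | IN={a, c, e, f} | OUT={a, c, e}
  B1: | IN={a, c, e} | OUT={a, c, e, f}
  B2: | IN={a, c, f} | OUT={a}
  B3: | IN={a} | OUT={a}
  B4: | IN={a} | OUT={}

Merge at B1: OUT[B1] = IN[B0] ⊔ IN[B2] = {a, c, e, f}
Applying B1's transfer function to that OUT value gives IN[B1] (row B1 above).

Answer: {a, c, e}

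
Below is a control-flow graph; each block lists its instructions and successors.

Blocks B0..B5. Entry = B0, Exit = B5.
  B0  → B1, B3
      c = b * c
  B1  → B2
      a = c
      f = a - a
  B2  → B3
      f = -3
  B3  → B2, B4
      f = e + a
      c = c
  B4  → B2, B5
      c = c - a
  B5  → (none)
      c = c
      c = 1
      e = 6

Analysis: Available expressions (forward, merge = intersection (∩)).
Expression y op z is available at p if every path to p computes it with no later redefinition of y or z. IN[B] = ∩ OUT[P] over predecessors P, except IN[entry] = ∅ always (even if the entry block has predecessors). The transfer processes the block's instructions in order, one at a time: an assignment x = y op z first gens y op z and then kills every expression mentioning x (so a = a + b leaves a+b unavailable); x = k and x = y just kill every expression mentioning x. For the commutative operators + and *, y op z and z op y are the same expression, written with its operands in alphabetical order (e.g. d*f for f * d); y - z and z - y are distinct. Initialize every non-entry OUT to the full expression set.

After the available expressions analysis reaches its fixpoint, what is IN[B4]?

Answer: {a+e}

Working:
Fixpoint table:
  B0:   IN={}   OUT={}
  B1:   IN={}   OUT={a-a}
  B2:   IN={}   OUT={}
  B3:   IN={}   OUT={a+e}
  B4:   IN={a+e}   OUT={a+e}
  B5:   IN={a+e}   OUT={}

Merge at B4: IN[B4] = OUT[B3] = {a+e}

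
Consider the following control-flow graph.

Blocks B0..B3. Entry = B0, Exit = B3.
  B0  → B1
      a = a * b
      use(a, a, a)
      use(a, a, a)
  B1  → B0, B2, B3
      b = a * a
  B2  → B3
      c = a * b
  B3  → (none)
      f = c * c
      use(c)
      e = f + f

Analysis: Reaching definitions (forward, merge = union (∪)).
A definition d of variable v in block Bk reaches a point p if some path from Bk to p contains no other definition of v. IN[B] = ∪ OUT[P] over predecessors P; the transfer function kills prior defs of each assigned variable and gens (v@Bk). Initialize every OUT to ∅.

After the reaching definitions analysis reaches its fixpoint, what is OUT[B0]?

Answer: {a@B0, b@B1}

Derivation:
Per-block solution:
  B0: | IN={a@B0, b@B1} | OUT={a@B0, b@B1}
  B1: | IN={a@B0, b@B1} | OUT={a@B0, b@B1}
  B2: | IN={a@B0, b@B1} | OUT={a@B0, b@B1, c@B2}
  B3: | IN={a@B0, b@B1, c@B2} | OUT={a@B0, b@B1, c@B2, e@B3, f@B3}

Merge at B0 (entry node, so the boundary value {} is joined with the incoming edge(s)): IN[B0] = {} ⊔ OUT[B1] = {a@B0, b@B1}
Applying B0's transfer function to that IN value gives OUT[B0] (row B0 above).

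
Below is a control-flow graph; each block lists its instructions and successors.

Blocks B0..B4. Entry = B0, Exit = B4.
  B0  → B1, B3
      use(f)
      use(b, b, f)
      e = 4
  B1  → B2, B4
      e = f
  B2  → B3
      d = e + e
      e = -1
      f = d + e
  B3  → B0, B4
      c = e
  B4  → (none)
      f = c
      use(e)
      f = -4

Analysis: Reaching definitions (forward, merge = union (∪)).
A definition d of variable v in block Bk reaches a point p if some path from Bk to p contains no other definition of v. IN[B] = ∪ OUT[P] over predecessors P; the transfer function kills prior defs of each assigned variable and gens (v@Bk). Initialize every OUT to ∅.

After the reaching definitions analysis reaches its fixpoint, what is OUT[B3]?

Answer: {c@B3, d@B2, e@B0, e@B2, f@B2}

Derivation:
Per-block solution:
  B0:  IN={c@B3, d@B2, e@B0, e@B2, f@B2}  OUT={c@B3, d@B2, e@B0, f@B2}
  B1:  IN={c@B3, d@B2, e@B0, f@B2}  OUT={c@B3, d@B2, e@B1, f@B2}
  B2:  IN={c@B3, d@B2, e@B1, f@B2}  OUT={c@B3, d@B2, e@B2, f@B2}
  B3:  IN={c@B3, d@B2, e@B0, e@B2, f@B2}  OUT={c@B3, d@B2, e@B0, e@B2, f@B2}
  B4:  IN={c@B3, d@B2, e@B0, e@B1, e@B2, f@B2}  OUT={c@B3, d@B2, e@B0, e@B1, e@B2, f@B4}

Merge at B3: IN[B3] = OUT[B0] ⊔ OUT[B2] = {c@B3, d@B2, e@B0, e@B2, f@B2}
Applying B3's transfer function to that IN value gives OUT[B3] (row B3 above).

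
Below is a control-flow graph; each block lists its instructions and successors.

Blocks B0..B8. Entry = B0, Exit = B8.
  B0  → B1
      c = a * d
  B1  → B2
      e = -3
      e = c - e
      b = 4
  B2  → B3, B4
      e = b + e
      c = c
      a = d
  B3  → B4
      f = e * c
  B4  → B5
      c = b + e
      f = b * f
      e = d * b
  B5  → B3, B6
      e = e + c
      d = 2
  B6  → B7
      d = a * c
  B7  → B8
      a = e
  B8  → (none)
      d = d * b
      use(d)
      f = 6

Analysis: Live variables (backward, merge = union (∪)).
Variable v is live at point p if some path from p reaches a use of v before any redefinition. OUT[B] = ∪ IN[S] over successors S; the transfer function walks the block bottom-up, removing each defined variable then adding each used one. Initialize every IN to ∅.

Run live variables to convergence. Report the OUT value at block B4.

Answer: {a, b, c, e}

Derivation:
Fixpoint table:
  B0: | IN={a, d, f} | OUT={c, d, f}
  B1: | IN={c, d, f} | OUT={b, c, d, e, f}
  B2: | IN={b, c, d, e, f} | OUT={a, b, c, d, e, f}
  B3: | IN={a, b, c, d, e} | OUT={a, b, d, e, f}
  B4: | IN={a, b, d, e, f} | OUT={a, b, c, e}
  B5: | IN={a, b, c, e} | OUT={a, b, c, d, e}
  B6: | IN={a, b, c, e} | OUT={b, d, e}
  B7: | IN={b, d, e} | OUT={b, d}
  B8: | IN={b, d} | OUT={}

Merge at B4: OUT[B4] = IN[B5] = {a, b, c, e}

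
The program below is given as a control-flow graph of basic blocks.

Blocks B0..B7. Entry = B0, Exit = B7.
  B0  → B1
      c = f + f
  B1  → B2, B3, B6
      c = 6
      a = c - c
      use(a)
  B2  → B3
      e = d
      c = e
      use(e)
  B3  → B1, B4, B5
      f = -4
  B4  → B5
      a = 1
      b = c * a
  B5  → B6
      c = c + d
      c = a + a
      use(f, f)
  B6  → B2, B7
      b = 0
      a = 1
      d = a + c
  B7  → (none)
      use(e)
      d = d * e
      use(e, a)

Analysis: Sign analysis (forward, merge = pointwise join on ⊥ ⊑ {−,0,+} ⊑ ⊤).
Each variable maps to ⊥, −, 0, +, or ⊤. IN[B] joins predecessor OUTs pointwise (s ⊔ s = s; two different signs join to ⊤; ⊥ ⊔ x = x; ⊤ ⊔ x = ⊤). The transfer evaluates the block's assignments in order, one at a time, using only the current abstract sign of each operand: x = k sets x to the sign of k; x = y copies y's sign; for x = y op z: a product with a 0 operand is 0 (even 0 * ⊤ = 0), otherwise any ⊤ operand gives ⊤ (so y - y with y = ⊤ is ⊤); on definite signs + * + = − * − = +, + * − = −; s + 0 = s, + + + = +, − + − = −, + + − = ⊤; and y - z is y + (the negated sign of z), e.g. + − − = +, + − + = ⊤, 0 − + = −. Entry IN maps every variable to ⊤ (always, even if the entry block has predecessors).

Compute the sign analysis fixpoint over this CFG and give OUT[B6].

Answer: {a: +, b: 0, c: ⊤, d: ⊤, e: ⊤, f: ⊤}

Derivation:
Fixpoint table:
  B0:  IN=(all ⊤)  OUT=(all ⊤)
  B1:  IN=(all ⊤)  OUT={c:+; rest ⊤}
  B2:  IN=(all ⊤)  OUT=(all ⊤)
  B3:  IN=(all ⊤)  OUT={f:-; rest ⊤}
  B4:  IN={f:-; rest ⊤}  OUT={a:+, f:-; rest ⊤}
  B5:  IN={f:-; rest ⊤}  OUT={f:-; rest ⊤}
  B6:  IN=(all ⊤)  OUT={a:+, b:0; rest ⊤}
  B7:  IN={a:+, b:0; rest ⊤}  OUT={a:+, b:0; rest ⊤}

Merge at B6: IN[B6] = OUT[B1] ⊔ OUT[B5] = {a: ⊤, b: ⊤, c: ⊤, d: ⊤, e: ⊤, f: ⊤}
Applying B6's transfer function to that IN value gives OUT[B6] (row B6 above).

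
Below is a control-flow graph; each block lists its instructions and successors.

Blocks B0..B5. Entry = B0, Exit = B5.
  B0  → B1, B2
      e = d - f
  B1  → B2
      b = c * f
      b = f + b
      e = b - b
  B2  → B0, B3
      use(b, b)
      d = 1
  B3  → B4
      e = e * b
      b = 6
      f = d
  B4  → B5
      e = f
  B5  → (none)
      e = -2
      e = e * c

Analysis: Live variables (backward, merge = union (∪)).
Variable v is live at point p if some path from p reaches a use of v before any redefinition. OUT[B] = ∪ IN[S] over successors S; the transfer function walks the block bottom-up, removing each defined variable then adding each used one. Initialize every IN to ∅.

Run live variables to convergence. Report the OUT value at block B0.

Answer: {b, c, e, f}

Trace:
Fixpoint table:
  B0:  IN={b, c, d, f}  OUT={b, c, e, f}
  B1:  IN={c, f}  OUT={b, c, e, f}
  B2:  IN={b, c, e, f}  OUT={b, c, d, e, f}
  B3:  IN={b, c, d, e}  OUT={c, f}
  B4:  IN={c, f}  OUT={c}
  B5:  IN={c}  OUT={}

Merge at B0: OUT[B0] = IN[B1] ⊔ IN[B2] = {b, c, e, f}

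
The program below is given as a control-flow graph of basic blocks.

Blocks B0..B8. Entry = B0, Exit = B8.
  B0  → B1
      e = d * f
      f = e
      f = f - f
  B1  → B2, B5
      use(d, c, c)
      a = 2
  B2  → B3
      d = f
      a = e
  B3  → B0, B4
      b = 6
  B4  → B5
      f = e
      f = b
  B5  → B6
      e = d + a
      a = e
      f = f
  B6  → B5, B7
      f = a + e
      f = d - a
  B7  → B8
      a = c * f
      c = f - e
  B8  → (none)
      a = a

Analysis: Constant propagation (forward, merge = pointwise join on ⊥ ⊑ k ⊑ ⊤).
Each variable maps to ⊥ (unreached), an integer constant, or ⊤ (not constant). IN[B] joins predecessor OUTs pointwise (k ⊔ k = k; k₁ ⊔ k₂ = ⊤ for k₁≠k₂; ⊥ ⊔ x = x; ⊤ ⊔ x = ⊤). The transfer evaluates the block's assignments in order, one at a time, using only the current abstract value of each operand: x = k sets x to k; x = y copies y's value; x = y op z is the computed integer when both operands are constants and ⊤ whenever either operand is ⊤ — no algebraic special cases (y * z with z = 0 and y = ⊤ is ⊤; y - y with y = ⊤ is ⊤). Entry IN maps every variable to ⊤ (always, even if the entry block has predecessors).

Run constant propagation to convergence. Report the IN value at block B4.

Fixpoint table:
  B0:   IN=(all ⊤)   OUT=(all ⊤)
  B1:   IN=(all ⊤)   OUT={a:2; rest ⊤}
  B2:   IN={a:2; rest ⊤}   OUT=(all ⊤)
  B3:   IN=(all ⊤)   OUT={b:6; rest ⊤}
  B4:   IN={b:6; rest ⊤}   OUT={b:6, f:6; rest ⊤}
  B5:   IN=(all ⊤)   OUT=(all ⊤)
  B6:   IN=(all ⊤)   OUT=(all ⊤)
  B7:   IN=(all ⊤)   OUT=(all ⊤)
  B8:   IN=(all ⊤)   OUT=(all ⊤)

Merge at B4: IN[B4] = OUT[B3] = {a: ⊤, b: 6, c: ⊤, d: ⊤, e: ⊤, f: ⊤}

Answer: {a: ⊤, b: 6, c: ⊤, d: ⊤, e: ⊤, f: ⊤}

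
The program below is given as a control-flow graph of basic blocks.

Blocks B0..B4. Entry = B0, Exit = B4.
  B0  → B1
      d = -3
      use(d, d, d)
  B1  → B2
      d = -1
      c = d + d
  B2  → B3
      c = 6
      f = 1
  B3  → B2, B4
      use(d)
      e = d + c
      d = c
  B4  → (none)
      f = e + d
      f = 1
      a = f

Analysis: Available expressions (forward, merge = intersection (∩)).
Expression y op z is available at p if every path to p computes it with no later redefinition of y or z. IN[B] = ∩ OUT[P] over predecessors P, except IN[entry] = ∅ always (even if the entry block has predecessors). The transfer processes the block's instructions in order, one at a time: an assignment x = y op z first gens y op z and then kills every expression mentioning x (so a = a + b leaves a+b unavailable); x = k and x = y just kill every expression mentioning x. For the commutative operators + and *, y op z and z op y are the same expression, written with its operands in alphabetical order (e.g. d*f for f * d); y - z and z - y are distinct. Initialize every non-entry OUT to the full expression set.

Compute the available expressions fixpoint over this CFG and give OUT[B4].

Fixpoint table:
  B0:  IN={}  OUT={}
  B1:  IN={}  OUT={d+d}
  B2:  IN={}  OUT={}
  B3:  IN={}  OUT={}
  B4:  IN={}  OUT={d+e}

Merge at B4: IN[B4] = OUT[B3] = {}
Applying B4's transfer function to that IN value gives OUT[B4] (row B4 above).

Answer: {d+e}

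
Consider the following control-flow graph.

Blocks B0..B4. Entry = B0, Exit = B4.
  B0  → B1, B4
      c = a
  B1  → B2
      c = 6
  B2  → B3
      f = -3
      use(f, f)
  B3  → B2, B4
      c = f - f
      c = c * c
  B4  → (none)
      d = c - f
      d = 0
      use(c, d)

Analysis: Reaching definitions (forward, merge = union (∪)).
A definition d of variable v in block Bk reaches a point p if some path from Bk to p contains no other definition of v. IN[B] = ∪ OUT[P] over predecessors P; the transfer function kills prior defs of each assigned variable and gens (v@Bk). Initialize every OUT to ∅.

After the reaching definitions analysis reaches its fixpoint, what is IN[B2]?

Converged values:
  B0:  IN={}  OUT={c@B0}
  B1:  IN={c@B0}  OUT={c@B1}
  B2:  IN={c@B1, c@B3, f@B2}  OUT={c@B1, c@B3, f@B2}
  B3:  IN={c@B1, c@B3, f@B2}  OUT={c@B3, f@B2}
  B4:  IN={c@B0, c@B3, f@B2}  OUT={c@B0, c@B3, d@B4, f@B2}

Merge at B2: IN[B2] = OUT[B1] ⊔ OUT[B3] = {c@B1, c@B3, f@B2}

Answer: {c@B1, c@B3, f@B2}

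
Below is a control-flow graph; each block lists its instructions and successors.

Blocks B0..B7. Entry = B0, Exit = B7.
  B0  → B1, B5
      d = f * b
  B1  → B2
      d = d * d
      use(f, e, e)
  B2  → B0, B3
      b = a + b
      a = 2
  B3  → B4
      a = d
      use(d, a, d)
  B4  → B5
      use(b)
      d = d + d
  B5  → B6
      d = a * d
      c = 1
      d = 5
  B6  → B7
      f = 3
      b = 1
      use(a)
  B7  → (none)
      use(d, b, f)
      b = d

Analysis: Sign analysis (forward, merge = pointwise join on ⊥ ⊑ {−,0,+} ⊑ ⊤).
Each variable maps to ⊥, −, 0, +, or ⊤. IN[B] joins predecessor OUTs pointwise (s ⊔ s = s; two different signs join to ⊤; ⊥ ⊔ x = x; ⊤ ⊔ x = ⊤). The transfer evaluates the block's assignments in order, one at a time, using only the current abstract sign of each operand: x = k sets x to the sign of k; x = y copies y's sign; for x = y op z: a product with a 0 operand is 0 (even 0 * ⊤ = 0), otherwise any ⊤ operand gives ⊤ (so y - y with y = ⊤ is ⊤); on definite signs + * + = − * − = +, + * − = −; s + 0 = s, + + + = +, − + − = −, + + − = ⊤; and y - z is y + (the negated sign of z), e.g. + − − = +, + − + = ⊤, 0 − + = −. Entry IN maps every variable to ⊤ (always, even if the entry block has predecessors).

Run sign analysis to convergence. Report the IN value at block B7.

Fixpoint table:
  B0: | IN=(all ⊤) | OUT=(all ⊤)
  B1: | IN=(all ⊤) | OUT=(all ⊤)
  B2: | IN=(all ⊤) | OUT={a:+; rest ⊤}
  B3: | IN={a:+; rest ⊤} | OUT=(all ⊤)
  B4: | IN=(all ⊤) | OUT=(all ⊤)
  B5: | IN=(all ⊤) | OUT={c:+, d:+; rest ⊤}
  B6: | IN={c:+, d:+; rest ⊤} | OUT={b:+, c:+, d:+, f:+; rest ⊤}
  B7: | IN={b:+, c:+, d:+, f:+; rest ⊤} | OUT={b:+, c:+, d:+, f:+; rest ⊤}

Merge at B7: IN[B7] = OUT[B6] = {a: ⊤, b: +, c: +, d: +, e: ⊤, f: +}

Answer: {a: ⊤, b: +, c: +, d: +, e: ⊤, f: +}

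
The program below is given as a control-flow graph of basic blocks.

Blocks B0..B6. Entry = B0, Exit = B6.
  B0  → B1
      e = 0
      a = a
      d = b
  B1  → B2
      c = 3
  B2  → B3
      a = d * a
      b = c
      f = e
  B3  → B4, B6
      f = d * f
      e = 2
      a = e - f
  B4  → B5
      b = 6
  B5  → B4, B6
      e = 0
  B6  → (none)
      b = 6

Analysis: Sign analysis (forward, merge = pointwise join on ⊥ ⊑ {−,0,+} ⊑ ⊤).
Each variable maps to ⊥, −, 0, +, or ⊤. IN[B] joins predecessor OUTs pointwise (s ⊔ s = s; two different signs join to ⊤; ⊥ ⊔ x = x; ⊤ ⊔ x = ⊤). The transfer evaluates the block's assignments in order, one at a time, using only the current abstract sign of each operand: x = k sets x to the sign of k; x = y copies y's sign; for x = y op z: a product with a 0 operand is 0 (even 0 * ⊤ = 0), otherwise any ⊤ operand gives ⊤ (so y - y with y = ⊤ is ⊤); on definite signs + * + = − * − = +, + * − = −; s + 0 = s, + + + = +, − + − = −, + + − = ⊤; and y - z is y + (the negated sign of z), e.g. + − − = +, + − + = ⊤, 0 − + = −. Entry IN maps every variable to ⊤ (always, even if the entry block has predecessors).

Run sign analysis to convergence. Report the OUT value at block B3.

Answer: {a: +, b: +, c: +, d: ⊤, e: +, f: 0}

Working:
Converged values:
  B0:   IN=(all ⊤)   OUT={e:0; rest ⊤}
  B1:   IN={e:0; rest ⊤}   OUT={c:+, e:0; rest ⊤}
  B2:   IN={c:+, e:0; rest ⊤}   OUT={b:+, c:+, e:0, f:0; rest ⊤}
  B3:   IN={b:+, c:+, e:0, f:0; rest ⊤}   OUT={a:+, b:+, c:+, e:+, f:0; rest ⊤}
  B4:   IN={a:+, b:+, c:+, f:0; rest ⊤}   OUT={a:+, b:+, c:+, f:0; rest ⊤}
  B5:   IN={a:+, b:+, c:+, f:0; rest ⊤}   OUT={a:+, b:+, c:+, e:0, f:0; rest ⊤}
  B6:   IN={a:+, b:+, c:+, f:0; rest ⊤}   OUT={a:+, b:+, c:+, f:0; rest ⊤}

Merge at B3: IN[B3] = OUT[B2] = {a: ⊤, b: +, c: +, d: ⊤, e: 0, f: 0}
Applying B3's transfer function to that IN value gives OUT[B3] (row B3 above).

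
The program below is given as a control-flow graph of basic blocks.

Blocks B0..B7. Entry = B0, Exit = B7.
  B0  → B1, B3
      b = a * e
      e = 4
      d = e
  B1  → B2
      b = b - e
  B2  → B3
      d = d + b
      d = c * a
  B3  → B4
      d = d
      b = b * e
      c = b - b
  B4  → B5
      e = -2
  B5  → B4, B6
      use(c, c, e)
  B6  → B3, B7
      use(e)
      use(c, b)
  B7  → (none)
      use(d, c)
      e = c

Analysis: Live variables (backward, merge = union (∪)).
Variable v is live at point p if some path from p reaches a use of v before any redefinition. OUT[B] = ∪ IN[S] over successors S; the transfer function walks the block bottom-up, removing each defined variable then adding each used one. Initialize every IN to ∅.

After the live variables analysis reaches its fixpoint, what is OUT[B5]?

Converged values:
  B0:   IN={a, c, e}   OUT={a, b, c, d, e}
  B1:   IN={a, b, c, d, e}   OUT={a, b, c, d, e}
  B2:   IN={a, b, c, d, e}   OUT={b, d, e}
  B3:   IN={b, d, e}   OUT={b, c, d}
  B4:   IN={b, c, d}   OUT={b, c, d, e}
  B5:   IN={b, c, d, e}   OUT={b, c, d, e}
  B6:   IN={b, c, d, e}   OUT={b, c, d, e}
  B7:   IN={c, d}   OUT={}

Merge at B5: OUT[B5] = IN[B4] ⊔ IN[B6] = {b, c, d, e}

Answer: {b, c, d, e}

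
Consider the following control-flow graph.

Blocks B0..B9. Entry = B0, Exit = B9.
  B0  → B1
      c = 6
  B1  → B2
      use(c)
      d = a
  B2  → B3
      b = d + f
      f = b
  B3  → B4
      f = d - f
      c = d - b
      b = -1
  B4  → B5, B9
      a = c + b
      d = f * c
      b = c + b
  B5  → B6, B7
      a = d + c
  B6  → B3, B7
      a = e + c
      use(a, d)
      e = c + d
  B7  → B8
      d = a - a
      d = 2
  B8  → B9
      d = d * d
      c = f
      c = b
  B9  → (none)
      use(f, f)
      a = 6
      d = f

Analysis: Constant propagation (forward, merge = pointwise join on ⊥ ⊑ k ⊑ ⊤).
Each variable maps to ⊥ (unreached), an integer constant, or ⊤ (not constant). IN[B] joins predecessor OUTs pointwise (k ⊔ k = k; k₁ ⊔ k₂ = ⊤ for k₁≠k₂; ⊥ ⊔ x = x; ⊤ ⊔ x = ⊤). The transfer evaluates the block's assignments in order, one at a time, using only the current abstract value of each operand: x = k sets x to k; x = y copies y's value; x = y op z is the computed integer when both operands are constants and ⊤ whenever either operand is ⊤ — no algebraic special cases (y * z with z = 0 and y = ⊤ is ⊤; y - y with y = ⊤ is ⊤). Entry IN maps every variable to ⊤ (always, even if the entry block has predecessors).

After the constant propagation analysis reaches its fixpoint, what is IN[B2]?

Fixpoint table:
  B0:   IN=(all ⊤)   OUT={c:6; rest ⊤}
  B1:   IN={c:6; rest ⊤}   OUT={c:6; rest ⊤}
  B2:   IN={c:6; rest ⊤}   OUT={c:6; rest ⊤}
  B3:   IN=(all ⊤)   OUT={b:-1; rest ⊤}
  B4:   IN={b:-1; rest ⊤}   OUT=(all ⊤)
  B5:   IN=(all ⊤)   OUT=(all ⊤)
  B6:   IN=(all ⊤)   OUT=(all ⊤)
  B7:   IN=(all ⊤)   OUT={d:2; rest ⊤}
  B8:   IN={d:2; rest ⊤}   OUT={d:4; rest ⊤}
  B9:   IN=(all ⊤)   OUT={a:6; rest ⊤}

Merge at B2: IN[B2] = OUT[B1] = {a: ⊤, b: ⊤, c: 6, d: ⊤, e: ⊤, f: ⊤}

Answer: {a: ⊤, b: ⊤, c: 6, d: ⊤, e: ⊤, f: ⊤}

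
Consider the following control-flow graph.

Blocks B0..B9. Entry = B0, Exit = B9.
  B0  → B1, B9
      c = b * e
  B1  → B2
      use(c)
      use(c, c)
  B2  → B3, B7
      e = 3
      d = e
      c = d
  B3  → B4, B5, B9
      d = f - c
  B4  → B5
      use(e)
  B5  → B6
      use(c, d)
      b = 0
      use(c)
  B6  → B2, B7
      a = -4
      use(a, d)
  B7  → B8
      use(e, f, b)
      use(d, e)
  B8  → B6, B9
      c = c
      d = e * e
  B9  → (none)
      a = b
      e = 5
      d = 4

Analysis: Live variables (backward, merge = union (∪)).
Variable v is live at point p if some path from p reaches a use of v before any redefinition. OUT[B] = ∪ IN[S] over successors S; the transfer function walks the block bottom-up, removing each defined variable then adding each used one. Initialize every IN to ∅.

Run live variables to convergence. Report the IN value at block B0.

Converged values:
  B0: | IN={b, e, f} | OUT={b, c, f}
  B1: | IN={b, c, f} | OUT={b, f}
  B2: | IN={b, f} | OUT={b, c, d, e, f}
  B3: | IN={b, c, e, f} | OUT={b, c, d, e, f}
  B4: | IN={c, d, e, f} | OUT={c, d, e, f}
  B5: | IN={c, d, e, f} | OUT={b, c, d, e, f}
  B6: | IN={b, c, d, e, f} | OUT={b, c, d, e, f}
  B7: | IN={b, c, d, e, f} | OUT={b, c, e, f}
  B8: | IN={b, c, e, f} | OUT={b, c, d, e, f}
  B9: | IN={b} | OUT={}

Merge at B0: OUT[B0] = IN[B1] ⊔ IN[B9] = {b, c, f}
Applying B0's transfer function to that OUT value gives IN[B0] (row B0 above).

Answer: {b, e, f}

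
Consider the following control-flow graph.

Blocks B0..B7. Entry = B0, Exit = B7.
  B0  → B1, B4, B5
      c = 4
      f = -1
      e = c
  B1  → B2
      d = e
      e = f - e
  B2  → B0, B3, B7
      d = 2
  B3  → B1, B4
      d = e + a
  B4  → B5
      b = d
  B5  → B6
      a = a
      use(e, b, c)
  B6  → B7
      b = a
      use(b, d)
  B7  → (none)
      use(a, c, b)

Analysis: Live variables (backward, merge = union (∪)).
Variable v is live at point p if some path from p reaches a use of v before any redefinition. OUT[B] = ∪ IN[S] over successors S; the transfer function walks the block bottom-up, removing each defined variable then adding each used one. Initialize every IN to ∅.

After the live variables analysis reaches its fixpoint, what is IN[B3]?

Per-block solution:
  B0:   IN={a, b, d}   OUT={a, b, c, d, e, f}
  B1:   IN={a, b, c, e, f}   OUT={a, b, c, e, f}
  B2:   IN={a, b, c, e, f}   OUT={a, b, c, d, e, f}
  B3:   IN={a, b, c, e, f}   OUT={a, b, c, d, e, f}
  B4:   IN={a, c, d, e}   OUT={a, b, c, d, e}
  B5:   IN={a, b, c, d, e}   OUT={a, c, d}
  B6:   IN={a, c, d}   OUT={a, b, c}
  B7:   IN={a, b, c}   OUT={}

Merge at B3: OUT[B3] = IN[B1] ⊔ IN[B4] = {a, b, c, d, e, f}
Applying B3's transfer function to that OUT value gives IN[B3] (row B3 above).

Answer: {a, b, c, e, f}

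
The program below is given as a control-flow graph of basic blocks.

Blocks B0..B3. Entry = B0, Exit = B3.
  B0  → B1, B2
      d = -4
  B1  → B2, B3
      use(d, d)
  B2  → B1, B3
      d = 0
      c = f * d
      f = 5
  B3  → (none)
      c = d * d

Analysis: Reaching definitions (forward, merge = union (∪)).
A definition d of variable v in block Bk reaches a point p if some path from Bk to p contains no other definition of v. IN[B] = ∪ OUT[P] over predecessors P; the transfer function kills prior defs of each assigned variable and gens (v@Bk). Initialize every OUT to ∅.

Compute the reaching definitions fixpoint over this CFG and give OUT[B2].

Per-block solution:
  B0: | IN={} | OUT={d@B0}
  B1: | IN={c@B2, d@B0, d@B2, f@B2} | OUT={c@B2, d@B0, d@B2, f@B2}
  B2: | IN={c@B2, d@B0, d@B2, f@B2} | OUT={c@B2, d@B2, f@B2}
  B3: | IN={c@B2, d@B0, d@B2, f@B2} | OUT={c@B3, d@B0, d@B2, f@B2}

Merge at B2: IN[B2] = OUT[B0] ⊔ OUT[B1] = {c@B2, d@B0, d@B2, f@B2}
Applying B2's transfer function to that IN value gives OUT[B2] (row B2 above).

Answer: {c@B2, d@B2, f@B2}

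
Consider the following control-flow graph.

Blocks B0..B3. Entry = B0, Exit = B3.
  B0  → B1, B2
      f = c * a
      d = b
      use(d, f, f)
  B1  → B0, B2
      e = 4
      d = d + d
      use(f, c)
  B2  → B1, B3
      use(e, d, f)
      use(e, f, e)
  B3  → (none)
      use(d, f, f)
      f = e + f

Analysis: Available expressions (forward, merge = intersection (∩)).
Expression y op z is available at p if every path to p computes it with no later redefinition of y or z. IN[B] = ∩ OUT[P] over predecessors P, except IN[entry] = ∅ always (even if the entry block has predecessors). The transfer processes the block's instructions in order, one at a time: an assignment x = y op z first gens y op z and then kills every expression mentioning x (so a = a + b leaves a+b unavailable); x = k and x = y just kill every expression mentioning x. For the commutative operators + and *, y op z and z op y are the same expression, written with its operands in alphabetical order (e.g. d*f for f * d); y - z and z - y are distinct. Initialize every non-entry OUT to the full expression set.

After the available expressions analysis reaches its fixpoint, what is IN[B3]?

Answer: {a*c}

Derivation:
Per-block solution:
  B0:  IN={}  OUT={a*c}
  B1:  IN={a*c}  OUT={a*c}
  B2:  IN={a*c}  OUT={a*c}
  B3:  IN={a*c}  OUT={a*c}

Merge at B3: IN[B3] = OUT[B2] = {a*c}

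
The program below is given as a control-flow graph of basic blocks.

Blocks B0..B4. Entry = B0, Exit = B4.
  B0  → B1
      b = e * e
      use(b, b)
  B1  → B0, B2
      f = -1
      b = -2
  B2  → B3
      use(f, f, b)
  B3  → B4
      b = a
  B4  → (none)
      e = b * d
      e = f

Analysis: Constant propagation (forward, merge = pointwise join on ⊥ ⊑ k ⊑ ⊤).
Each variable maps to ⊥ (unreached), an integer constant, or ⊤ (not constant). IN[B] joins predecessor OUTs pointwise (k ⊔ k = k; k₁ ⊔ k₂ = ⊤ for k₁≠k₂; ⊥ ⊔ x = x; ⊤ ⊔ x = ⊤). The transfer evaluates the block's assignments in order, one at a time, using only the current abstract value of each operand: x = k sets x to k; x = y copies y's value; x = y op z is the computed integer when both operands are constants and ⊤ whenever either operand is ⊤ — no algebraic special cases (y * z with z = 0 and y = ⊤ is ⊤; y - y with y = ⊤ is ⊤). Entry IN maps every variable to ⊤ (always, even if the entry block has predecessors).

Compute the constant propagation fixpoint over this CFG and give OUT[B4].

Answer: {a: ⊤, b: ⊤, c: ⊤, d: ⊤, e: -1, f: -1}

Derivation:
Fixpoint table:
  B0:  IN=(all ⊤)  OUT=(all ⊤)
  B1:  IN=(all ⊤)  OUT={b:-2, f:-1; rest ⊤}
  B2:  IN={b:-2, f:-1; rest ⊤}  OUT={b:-2, f:-1; rest ⊤}
  B3:  IN={b:-2, f:-1; rest ⊤}  OUT={f:-1; rest ⊤}
  B4:  IN={f:-1; rest ⊤}  OUT={e:-1, f:-1; rest ⊤}

Merge at B4: IN[B4] = OUT[B3] = {a: ⊤, b: ⊤, c: ⊤, d: ⊤, e: ⊤, f: -1}
Applying B4's transfer function to that IN value gives OUT[B4] (row B4 above).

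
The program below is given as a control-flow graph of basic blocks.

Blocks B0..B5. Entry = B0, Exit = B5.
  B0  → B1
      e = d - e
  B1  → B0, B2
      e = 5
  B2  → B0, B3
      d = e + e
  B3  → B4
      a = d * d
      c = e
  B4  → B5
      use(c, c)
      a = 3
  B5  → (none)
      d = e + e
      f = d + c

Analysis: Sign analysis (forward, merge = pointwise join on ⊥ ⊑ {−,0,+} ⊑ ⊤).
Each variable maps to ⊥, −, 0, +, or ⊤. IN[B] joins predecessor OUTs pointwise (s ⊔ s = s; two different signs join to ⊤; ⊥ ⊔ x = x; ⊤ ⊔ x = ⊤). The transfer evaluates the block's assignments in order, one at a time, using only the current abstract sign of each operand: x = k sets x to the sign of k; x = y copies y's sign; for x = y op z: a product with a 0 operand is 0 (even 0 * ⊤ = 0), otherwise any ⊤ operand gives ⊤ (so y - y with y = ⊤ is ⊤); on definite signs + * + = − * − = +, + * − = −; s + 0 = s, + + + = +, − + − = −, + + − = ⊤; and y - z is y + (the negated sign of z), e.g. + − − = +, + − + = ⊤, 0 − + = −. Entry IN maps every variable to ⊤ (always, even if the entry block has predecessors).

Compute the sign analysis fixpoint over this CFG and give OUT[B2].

Fixpoint table:
  B0: | IN=(all ⊤) | OUT=(all ⊤)
  B1: | IN=(all ⊤) | OUT={e:+; rest ⊤}
  B2: | IN={e:+; rest ⊤} | OUT={d:+, e:+; rest ⊤}
  B3: | IN={d:+, e:+; rest ⊤} | OUT={a:+, c:+, d:+, e:+; rest ⊤}
  B4: | IN={a:+, c:+, d:+, e:+; rest ⊤} | OUT={a:+, c:+, d:+, e:+; rest ⊤}
  B5: | IN={a:+, c:+, d:+, e:+; rest ⊤} | OUT={a:+, c:+, d:+, e:+, f:+; rest ⊤}

Merge at B2: IN[B2] = OUT[B1] = {a: ⊤, b: ⊤, c: ⊤, d: ⊤, e: +, f: ⊤}
Applying B2's transfer function to that IN value gives OUT[B2] (row B2 above).

Answer: {a: ⊤, b: ⊤, c: ⊤, d: +, e: +, f: ⊤}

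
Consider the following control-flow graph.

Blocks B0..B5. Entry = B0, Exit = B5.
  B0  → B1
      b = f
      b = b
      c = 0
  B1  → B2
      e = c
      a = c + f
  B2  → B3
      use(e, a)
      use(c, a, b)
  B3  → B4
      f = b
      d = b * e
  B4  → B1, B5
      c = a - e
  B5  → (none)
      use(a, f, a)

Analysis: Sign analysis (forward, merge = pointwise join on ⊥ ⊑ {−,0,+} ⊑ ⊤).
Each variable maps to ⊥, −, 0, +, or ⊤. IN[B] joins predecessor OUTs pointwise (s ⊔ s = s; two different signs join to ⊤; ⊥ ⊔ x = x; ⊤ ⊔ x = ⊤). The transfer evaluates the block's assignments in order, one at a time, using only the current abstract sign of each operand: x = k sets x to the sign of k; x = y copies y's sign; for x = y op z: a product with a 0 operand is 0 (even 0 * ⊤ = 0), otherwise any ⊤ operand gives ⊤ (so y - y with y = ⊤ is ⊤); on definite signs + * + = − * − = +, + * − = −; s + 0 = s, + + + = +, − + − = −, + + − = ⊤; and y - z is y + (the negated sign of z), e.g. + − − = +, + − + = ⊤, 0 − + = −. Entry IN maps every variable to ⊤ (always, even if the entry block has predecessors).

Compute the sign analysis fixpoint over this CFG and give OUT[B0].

Answer: {a: ⊤, b: ⊤, c: 0, d: ⊤, e: ⊤, f: ⊤}

Trace:
Per-block solution:
  B0: | IN=(all ⊤) | OUT={c:0; rest ⊤}
  B1: | IN=(all ⊤) | OUT=(all ⊤)
  B2: | IN=(all ⊤) | OUT=(all ⊤)
  B3: | IN=(all ⊤) | OUT=(all ⊤)
  B4: | IN=(all ⊤) | OUT=(all ⊤)
  B5: | IN=(all ⊤) | OUT=(all ⊤)

B0 is the boundary node: IN[B0] = {a: ⊤, b: ⊤, c: ⊤, d: ⊤, e: ⊤, f: ⊤}
Applying B0's transfer function to that IN value gives OUT[B0] (row B0 above).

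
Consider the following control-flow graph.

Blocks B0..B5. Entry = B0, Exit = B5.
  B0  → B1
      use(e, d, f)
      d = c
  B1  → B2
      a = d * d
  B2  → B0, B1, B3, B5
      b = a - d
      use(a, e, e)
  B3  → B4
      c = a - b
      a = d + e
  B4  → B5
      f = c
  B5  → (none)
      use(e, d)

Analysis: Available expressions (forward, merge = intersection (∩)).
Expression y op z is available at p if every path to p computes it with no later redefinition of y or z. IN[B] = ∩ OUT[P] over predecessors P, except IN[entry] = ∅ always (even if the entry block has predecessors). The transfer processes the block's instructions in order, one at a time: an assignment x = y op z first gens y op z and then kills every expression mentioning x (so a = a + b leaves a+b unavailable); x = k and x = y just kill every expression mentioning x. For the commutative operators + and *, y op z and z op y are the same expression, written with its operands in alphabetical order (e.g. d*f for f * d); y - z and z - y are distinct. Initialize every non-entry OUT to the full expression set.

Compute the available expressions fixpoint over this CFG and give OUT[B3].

Answer: {d*d, d+e}

Derivation:
Per-block solution:
  B0:   IN={}   OUT={}
  B1:   IN={}   OUT={d*d}
  B2:   IN={d*d}   OUT={a-d, d*d}
  B3:   IN={a-d, d*d}   OUT={d*d, d+e}
  B4:   IN={d*d, d+e}   OUT={d*d, d+e}
  B5:   IN={d*d}   OUT={d*d}

Merge at B3: IN[B3] = OUT[B2] = {a-d, d*d}
Applying B3's transfer function to that IN value gives OUT[B3] (row B3 above).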